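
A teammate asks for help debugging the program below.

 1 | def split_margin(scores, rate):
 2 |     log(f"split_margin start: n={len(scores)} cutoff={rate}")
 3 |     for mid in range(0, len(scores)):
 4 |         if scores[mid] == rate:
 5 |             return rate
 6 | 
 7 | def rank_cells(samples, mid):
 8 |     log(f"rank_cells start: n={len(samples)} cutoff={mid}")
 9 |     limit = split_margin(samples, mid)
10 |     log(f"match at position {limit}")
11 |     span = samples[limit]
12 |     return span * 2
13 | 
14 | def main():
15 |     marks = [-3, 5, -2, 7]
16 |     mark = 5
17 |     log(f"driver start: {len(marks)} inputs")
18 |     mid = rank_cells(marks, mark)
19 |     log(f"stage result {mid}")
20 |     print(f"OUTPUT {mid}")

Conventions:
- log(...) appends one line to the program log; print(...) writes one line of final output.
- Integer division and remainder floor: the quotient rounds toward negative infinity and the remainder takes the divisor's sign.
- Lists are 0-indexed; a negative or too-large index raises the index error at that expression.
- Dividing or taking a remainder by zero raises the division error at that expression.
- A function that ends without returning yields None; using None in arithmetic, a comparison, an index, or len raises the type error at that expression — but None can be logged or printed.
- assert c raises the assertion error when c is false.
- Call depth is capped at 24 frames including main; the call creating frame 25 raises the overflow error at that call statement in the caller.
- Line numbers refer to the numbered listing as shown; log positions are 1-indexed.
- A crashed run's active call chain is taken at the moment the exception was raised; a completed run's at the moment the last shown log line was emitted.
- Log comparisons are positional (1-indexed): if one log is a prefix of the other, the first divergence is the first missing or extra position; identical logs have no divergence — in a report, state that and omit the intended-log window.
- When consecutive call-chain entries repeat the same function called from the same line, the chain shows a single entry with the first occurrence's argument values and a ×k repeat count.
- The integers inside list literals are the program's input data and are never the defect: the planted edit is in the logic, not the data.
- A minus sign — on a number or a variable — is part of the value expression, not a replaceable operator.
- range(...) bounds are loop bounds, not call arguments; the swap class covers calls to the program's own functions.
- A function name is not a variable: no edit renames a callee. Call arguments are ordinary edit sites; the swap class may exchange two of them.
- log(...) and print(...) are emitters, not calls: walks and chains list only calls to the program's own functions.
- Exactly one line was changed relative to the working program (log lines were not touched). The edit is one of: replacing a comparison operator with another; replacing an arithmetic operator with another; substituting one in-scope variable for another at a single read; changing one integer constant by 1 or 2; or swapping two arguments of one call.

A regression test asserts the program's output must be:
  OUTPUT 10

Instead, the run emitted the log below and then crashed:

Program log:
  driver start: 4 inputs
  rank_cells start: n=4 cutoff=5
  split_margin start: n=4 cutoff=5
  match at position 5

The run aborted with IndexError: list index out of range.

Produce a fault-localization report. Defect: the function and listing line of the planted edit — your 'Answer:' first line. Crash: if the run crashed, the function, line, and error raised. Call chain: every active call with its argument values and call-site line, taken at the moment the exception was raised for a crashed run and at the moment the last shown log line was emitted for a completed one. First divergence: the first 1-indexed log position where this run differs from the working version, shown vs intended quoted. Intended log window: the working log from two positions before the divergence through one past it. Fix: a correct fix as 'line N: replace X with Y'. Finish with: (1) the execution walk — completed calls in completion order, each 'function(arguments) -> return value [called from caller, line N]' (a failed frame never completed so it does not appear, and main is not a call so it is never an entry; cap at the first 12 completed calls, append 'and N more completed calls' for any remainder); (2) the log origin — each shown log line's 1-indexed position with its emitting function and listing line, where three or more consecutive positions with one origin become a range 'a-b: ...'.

Answer: the defect is in split_margin at line 5.
Key observation: The earliest visible damage is log position 4 — 'match at position 5' rather than the intended 'match at position 1'.
Crash: rank_cells, line 11, IndexError.
Call chain: main -> rank_cells([-3, 5, -2, 7], 5) (called at line 18).
First divergence: at position 4 the run shows 'match at position 5' where the working version logs 'match at position 1'.
Intended log window:
  2: rank_cells start: n=4 cutoff=5
  3: split_margin start: n=4 cutoff=5
  4: match at position 1
  5: stage result 10
Execution walk:
  split_margin([-3, 5, -2, 7], 5) -> 5  [called from rank_cells, line 9]
Log origin:
  1 — main, line 17
  2 — rank_cells, line 8
  3 — split_margin, line 2
  4 — rank_cells, line 10
A correct fix: line 5: replace `rate` with `mid`.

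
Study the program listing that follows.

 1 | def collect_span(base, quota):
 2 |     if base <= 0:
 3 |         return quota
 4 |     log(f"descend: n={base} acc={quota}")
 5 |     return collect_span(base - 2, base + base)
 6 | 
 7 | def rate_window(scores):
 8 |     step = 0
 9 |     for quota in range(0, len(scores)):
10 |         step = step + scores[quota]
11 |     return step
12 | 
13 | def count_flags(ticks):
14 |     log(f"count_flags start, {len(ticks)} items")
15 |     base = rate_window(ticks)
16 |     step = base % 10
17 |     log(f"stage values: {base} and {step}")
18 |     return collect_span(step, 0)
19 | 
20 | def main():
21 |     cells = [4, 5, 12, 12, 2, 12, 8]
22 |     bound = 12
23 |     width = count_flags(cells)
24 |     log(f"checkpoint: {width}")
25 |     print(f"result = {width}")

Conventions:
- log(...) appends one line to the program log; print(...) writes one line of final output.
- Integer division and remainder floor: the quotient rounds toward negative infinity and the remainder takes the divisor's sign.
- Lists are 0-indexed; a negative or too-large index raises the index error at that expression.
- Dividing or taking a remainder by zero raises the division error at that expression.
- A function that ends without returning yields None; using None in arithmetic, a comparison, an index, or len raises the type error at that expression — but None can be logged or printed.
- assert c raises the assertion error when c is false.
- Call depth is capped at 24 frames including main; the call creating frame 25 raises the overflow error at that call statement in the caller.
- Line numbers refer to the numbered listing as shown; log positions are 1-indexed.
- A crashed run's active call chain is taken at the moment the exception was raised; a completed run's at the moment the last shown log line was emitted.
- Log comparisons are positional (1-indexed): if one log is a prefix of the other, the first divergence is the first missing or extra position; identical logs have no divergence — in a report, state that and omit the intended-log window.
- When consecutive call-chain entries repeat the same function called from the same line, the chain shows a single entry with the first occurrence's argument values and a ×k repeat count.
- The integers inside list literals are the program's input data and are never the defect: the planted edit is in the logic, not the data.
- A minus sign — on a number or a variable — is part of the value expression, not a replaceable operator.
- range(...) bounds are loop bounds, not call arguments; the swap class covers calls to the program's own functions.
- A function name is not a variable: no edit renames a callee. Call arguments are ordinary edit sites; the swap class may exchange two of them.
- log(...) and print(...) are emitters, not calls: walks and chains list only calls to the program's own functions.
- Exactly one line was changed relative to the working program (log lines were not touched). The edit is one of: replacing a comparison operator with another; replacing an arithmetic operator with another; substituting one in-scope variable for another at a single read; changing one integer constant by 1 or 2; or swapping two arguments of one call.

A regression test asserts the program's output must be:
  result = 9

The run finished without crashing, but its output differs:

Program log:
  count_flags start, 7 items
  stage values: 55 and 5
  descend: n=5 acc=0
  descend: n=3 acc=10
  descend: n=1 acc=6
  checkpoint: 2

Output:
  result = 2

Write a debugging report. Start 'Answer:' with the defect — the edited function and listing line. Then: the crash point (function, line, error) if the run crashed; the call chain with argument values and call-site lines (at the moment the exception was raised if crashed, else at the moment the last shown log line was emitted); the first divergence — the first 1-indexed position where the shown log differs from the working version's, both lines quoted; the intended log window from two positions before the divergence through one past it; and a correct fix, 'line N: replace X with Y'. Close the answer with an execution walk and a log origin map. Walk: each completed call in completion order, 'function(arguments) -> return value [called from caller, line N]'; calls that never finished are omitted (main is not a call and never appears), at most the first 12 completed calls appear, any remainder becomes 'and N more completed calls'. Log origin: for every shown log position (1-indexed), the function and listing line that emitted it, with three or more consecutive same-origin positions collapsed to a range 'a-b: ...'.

Answer: the defect is in collect_span at line 5.
Core observation: The log first diverges at position 4: the faulty run prints 'descend: n=3 acc=10' where the working version prints 'descend: n=3 acc=5'.
Call chain: main.
First divergence: position 4 — shown 'descend: n=3 acc=10', intended 'descend: n=3 acc=5'.
Intended log window:
  2: stage values: 55 and 5
  3: descend: n=5 acc=0
  4: descend: n=3 acc=5
  5: descend: n=1 acc=8
Execution walk:
  rate_window([4, 5, 12, 12, 2, 12, 8]) -> 55  [called from count_flags, line 15]
  collect_span(-1, 2) -> 2  [called from collect_span, line 5]
  collect_span(1, 6) -> 2  [called from collect_span, line 5]
  collect_span(3, 10) -> 2  [called from collect_span, line 5]
  collect_span(5, 0) -> 2  [called from count_flags, line 18]
  count_flags([4, 5, 12, 12, 2, 12, 8]) -> 2  [called from main, line 23]
Log line origins:
  1: logged in count_flags at line 14
  2: logged in count_flags at line 17
  3-5: logged in collect_span at line 4
  6: logged in main at line 24
A correct fix: line 5: replace `base + base` with `quota + base`.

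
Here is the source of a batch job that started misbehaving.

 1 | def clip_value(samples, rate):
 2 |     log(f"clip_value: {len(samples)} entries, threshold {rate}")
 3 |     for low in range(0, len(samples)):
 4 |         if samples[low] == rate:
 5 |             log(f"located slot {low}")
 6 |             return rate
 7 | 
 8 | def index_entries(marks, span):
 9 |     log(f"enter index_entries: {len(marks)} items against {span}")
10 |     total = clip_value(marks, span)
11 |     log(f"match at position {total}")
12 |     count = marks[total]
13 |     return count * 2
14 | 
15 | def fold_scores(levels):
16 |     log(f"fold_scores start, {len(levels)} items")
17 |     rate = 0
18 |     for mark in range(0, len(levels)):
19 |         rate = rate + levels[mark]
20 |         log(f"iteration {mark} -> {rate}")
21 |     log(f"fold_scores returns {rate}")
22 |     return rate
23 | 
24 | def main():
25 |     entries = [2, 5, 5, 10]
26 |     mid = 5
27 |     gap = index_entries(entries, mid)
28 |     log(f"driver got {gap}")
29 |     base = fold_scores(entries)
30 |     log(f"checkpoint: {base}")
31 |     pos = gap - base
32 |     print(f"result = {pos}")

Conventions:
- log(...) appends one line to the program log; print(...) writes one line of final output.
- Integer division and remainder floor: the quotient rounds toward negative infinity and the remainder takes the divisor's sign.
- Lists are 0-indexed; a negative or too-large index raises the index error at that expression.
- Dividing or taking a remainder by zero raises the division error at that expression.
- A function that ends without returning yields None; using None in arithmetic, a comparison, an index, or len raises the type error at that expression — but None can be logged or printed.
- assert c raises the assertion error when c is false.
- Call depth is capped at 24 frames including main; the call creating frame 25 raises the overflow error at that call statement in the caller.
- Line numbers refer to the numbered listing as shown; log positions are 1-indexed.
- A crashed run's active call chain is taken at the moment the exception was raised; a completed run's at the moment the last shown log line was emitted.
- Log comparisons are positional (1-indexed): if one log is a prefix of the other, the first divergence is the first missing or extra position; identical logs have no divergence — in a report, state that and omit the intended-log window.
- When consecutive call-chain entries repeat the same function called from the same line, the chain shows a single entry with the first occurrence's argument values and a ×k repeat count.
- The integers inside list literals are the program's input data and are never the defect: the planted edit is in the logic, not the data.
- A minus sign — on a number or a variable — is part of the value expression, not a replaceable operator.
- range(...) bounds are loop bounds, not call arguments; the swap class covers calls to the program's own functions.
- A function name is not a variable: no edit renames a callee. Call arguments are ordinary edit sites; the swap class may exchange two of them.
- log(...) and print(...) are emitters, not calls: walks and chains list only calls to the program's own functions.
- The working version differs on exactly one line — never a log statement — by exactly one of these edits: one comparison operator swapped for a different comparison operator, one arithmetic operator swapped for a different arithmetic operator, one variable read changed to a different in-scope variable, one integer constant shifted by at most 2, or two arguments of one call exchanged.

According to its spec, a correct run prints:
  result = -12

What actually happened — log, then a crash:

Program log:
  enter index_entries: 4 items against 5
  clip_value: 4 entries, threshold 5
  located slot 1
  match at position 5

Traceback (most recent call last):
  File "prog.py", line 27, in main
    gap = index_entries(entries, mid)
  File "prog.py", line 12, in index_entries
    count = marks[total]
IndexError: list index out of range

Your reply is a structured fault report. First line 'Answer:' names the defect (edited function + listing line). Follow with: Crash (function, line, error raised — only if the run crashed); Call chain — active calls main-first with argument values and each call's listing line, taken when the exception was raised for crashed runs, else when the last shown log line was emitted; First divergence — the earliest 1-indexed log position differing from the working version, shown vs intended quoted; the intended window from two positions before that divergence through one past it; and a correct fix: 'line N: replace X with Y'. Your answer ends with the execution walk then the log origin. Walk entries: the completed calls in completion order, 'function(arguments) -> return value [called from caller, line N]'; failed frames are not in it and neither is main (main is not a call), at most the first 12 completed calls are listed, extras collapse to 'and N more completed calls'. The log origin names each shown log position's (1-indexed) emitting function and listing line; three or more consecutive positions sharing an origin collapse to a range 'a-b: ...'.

Answer: the defect is in clip_value at line 6.
Core observation: The log first diverges at position 4: the faulty run prints 'match at position 5' where the working version prints 'match at position 1'.
Crash: index_entries, line 12, IndexError.
Call chain: main -> index_entries([2, 5, 5, 10], 5) (called at line 27).
First divergence: position 4 — the shown line 'match at position 5' should read 'match at position 1'.
Intended log window:
  2: clip_value: 4 entries, threshold 5
  3: located slot 1
  4: match at position 1
  5: driver got 10
Execution walk:
  clip_value([2, 5, 5, 10], 5) -> 5  [called from index_entries, line 10]
Log line origins:
  1: emitted by index_entries (line 9)
  2: emitted by clip_value (line 2)
  3: emitted by clip_value (line 5)
  4: emitted by index_entries (line 11)
A correct fix: line 6: replace `rate` with `low`.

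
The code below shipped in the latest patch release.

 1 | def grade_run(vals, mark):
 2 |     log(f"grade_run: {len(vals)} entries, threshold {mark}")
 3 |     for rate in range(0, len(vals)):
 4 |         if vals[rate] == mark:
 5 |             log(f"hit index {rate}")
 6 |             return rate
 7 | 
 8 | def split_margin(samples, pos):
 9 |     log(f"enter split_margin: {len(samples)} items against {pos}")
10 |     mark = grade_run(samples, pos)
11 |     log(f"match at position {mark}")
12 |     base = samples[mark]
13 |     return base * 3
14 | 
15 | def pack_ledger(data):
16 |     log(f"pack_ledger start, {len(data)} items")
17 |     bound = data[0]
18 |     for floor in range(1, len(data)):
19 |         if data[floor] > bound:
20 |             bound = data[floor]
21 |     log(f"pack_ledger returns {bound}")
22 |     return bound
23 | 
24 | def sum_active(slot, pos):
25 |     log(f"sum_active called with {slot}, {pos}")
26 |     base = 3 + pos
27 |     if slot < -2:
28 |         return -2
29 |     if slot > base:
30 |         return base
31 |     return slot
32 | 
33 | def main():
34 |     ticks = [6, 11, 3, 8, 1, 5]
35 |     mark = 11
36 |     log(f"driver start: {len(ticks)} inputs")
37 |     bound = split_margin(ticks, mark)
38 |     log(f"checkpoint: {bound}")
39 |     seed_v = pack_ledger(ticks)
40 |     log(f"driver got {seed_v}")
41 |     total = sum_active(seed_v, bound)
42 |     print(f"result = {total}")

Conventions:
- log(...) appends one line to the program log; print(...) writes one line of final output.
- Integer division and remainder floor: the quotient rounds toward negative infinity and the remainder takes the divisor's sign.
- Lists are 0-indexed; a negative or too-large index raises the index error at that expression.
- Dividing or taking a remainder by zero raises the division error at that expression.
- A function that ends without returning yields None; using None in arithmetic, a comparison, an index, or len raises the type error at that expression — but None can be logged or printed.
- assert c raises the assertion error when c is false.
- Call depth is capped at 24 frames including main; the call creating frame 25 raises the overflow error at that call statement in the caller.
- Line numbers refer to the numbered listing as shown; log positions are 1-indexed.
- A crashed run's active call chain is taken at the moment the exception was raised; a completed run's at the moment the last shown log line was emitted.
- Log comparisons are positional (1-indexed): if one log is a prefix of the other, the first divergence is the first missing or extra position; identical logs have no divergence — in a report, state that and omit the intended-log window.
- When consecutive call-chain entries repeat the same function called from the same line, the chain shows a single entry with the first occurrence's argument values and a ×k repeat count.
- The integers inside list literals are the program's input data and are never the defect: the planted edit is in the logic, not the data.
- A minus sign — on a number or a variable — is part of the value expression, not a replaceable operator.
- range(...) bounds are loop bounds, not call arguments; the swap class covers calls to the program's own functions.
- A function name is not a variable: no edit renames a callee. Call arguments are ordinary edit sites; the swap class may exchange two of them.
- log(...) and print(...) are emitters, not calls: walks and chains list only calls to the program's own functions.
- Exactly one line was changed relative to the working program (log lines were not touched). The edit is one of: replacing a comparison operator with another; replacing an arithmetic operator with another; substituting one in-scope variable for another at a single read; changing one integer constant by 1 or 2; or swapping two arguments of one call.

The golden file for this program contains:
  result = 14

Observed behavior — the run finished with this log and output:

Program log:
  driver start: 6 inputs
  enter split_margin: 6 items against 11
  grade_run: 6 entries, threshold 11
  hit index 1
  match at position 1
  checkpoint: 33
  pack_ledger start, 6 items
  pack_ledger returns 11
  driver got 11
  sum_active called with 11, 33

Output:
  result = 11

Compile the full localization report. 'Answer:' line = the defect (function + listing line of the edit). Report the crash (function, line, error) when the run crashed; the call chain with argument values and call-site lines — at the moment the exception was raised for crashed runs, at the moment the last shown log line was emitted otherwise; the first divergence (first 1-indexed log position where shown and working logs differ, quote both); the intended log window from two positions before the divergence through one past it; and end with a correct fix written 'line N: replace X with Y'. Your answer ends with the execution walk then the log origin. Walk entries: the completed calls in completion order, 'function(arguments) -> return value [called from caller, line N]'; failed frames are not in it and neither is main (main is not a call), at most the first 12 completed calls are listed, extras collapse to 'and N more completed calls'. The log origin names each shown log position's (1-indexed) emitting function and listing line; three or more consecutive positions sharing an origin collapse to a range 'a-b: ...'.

Answer: the defect is in main at line 41.
Core observation: Position 10 is the first bad log line: 'sum_active called with 11, 33' should read 'sum_active called with 33, 11'.
Call chain: main -> sum_active(11, 33) (called at line 41).
First divergence: position 10 — shown 'sum_active called with 11, 33', intended 'sum_active called with 33, 11'.
Intended log window:
  8: pack_ledger returns 11
  9: driver got 11
  10: sum_active called with 33, 11
Execution walk:
  grade_run([6, 11, 3, 8, 1, 5], 11) -> 1  [called from split_margin, line 10]
  split_margin([6, 11, 3, 8, 1, 5], 11) -> 33  [called from main, line 37]
  pack_ledger([6, 11, 3, 8, 1, 5]) -> 11  [called from main, line 39]
  sum_active(11, 33) -> 11  [called from main, line 41]
Origin of each log line:
  1 — main, line 36
  2 — split_margin, line 9
  3 — grade_run, line 2
  4 — grade_run, line 5
  5 — split_margin, line 11
  6 — main, line 38
  7 — pack_ledger, line 16
  8 — pack_ledger, line 21
  9 — main, line 40
  10 — sum_active, line 25
A correct fix: line 41: replace `sum_active(seed_v, bound)` with `sum_active(bound, seed_v)`.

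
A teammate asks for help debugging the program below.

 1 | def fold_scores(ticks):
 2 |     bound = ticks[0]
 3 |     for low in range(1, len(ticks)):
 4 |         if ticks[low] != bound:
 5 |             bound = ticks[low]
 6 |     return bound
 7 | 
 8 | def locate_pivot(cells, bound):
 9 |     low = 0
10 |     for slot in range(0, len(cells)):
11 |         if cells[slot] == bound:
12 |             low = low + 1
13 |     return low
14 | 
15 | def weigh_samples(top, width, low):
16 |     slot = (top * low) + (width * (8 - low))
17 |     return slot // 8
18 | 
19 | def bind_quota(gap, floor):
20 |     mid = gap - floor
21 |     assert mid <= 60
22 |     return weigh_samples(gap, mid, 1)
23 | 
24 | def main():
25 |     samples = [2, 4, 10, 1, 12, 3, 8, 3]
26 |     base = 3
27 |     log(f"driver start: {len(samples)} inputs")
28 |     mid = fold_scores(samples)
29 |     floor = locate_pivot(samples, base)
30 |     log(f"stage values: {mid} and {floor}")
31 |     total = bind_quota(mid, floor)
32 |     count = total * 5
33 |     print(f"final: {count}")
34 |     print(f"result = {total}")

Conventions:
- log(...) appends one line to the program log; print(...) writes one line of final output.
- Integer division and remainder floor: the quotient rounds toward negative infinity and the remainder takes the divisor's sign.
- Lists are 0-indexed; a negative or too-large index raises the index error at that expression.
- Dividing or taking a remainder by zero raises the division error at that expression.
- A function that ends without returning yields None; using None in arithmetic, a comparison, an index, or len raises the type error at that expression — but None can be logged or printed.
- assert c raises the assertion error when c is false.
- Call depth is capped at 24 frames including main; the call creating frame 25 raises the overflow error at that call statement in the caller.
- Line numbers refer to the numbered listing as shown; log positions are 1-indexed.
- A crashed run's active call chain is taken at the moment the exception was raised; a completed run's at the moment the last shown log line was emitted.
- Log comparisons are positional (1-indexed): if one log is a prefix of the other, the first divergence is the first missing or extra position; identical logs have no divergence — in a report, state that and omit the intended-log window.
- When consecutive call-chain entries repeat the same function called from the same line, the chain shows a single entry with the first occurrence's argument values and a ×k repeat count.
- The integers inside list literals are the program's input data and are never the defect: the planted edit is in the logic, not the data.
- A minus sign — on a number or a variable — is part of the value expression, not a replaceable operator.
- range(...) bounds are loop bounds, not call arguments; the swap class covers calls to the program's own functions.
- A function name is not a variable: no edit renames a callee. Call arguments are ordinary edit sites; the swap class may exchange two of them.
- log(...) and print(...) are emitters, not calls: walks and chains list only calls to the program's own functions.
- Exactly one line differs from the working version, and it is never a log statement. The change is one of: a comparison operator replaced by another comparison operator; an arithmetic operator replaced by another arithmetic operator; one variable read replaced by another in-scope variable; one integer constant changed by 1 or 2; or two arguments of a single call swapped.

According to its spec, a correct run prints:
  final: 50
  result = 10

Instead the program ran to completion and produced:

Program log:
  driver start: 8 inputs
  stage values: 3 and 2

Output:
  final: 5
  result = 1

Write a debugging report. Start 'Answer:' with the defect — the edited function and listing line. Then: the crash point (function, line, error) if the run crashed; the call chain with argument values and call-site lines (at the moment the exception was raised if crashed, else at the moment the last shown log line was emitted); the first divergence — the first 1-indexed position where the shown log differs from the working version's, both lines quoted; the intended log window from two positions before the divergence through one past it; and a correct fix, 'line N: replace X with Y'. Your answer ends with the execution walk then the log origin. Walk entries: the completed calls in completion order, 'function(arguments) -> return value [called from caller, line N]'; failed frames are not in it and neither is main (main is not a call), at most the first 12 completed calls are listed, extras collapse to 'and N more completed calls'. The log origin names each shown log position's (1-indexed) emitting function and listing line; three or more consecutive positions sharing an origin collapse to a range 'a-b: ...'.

Answer: the defect is in fold_scores at line 4.
Key fact: Log line 2 is where behavior first shows: 'stage values: 3 and 2' appears instead of 'stage values: 12 and 2'.
Call chain: main.
First divergence: position 2; shown 'stage values: 3 and 2' vs intended 'stage values: 12 and 2'.
Intended log window:
  1: driver start: 8 inputs
  2: stage values: 12 and 2
Execution walk:
  fold_scores([2, 4, 10, 1, 12, 3, 8, 3]) -> 3  [called from main, line 28]
  locate_pivot([2, 4, 10, 1, 12, 3, 8, 3], 3) -> 2  [called from main, line 29]
  weigh_samples(3, 1, 1) -> 1  [called from bind_quota, line 22]
  bind_quota(3, 2) -> 1  [called from main, line 31]
Log origins:
  1: logged in main at line 27
  2: logged in main at line 30
A correct fix: line 4: replace `!=` with `>`.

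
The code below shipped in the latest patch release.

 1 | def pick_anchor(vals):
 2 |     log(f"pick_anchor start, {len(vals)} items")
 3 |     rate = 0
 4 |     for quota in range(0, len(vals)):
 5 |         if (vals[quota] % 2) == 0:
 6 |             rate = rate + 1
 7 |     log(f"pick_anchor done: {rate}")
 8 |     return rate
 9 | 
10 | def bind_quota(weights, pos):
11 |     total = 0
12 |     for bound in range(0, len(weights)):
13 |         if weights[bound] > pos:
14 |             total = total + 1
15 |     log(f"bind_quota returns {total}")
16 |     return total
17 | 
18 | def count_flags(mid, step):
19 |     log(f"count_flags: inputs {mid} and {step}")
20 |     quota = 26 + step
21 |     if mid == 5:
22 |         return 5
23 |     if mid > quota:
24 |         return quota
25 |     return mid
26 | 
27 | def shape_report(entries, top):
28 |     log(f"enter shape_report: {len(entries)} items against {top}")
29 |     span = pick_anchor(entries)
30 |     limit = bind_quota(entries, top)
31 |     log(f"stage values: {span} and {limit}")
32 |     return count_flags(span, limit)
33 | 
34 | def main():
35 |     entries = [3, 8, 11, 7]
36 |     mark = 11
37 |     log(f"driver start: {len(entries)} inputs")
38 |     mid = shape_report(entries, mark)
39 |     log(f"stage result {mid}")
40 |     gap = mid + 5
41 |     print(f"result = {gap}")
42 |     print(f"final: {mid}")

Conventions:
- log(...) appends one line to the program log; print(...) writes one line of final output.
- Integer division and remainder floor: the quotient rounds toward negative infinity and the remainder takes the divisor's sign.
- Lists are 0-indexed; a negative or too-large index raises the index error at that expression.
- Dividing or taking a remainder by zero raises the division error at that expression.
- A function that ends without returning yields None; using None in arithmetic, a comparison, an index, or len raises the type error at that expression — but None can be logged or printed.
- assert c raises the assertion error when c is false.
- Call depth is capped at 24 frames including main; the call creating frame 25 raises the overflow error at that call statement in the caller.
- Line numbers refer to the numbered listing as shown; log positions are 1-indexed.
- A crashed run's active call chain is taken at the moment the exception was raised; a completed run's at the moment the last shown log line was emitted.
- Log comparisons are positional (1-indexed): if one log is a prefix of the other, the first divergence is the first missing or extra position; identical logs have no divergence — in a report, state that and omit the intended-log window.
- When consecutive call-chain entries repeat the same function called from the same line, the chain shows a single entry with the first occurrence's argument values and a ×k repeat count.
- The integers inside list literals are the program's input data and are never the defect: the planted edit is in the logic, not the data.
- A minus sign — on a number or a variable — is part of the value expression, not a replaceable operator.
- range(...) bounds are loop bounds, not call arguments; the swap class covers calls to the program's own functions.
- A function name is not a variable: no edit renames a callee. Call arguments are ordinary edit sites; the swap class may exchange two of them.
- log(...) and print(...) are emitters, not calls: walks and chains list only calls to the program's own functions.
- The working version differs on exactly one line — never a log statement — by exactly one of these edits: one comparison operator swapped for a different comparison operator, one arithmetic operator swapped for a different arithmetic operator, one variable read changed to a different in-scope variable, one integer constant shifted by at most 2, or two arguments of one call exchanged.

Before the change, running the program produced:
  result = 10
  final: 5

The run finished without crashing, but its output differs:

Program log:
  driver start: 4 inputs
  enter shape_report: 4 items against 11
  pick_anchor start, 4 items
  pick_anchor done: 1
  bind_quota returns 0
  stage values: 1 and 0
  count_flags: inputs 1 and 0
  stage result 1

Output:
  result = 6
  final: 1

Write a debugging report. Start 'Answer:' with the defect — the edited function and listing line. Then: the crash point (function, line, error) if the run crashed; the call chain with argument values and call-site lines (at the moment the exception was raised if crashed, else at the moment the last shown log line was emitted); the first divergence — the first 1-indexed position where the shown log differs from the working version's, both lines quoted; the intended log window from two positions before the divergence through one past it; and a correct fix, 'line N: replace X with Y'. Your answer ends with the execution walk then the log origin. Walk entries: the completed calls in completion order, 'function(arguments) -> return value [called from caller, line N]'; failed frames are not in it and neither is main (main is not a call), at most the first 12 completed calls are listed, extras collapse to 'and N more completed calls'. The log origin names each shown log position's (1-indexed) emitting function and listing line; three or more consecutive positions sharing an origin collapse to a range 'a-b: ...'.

Answer: the defect is in count_flags at line 21.
Core observation: The log first diverges at position 8: the faulty run prints 'stage result 1' where the working version prints 'stage result 5'.
Call chain: main.
First divergence: position 8; shown 'stage result 1' vs intended 'stage result 5'.
Intended log window:
  6: stage values: 1 and 0
  7: count_flags: inputs 1 and 0
  8: stage result 5
Execution walk:
  pick_anchor([3, 8, 11, 7]) -> 1  [called from shape_report, line 29]
  bind_quota([3, 8, 11, 7], 11) -> 0  [called from shape_report, line 30]
  count_flags(1, 0) -> 1  [called from shape_report, line 32]
  shape_report([3, 8, 11, 7], 11) -> 1  [called from main, line 38]
Log origins:
  1 — main, line 37
  2 — shape_report, line 28
  3 — pick_anchor, line 2
  4 — pick_anchor, line 7
  5 — bind_quota, line 15
  6 — shape_report, line 31
  7 — count_flags, line 19
  8 — main, line 39
A correct fix: line 21: replace `==` with `<`.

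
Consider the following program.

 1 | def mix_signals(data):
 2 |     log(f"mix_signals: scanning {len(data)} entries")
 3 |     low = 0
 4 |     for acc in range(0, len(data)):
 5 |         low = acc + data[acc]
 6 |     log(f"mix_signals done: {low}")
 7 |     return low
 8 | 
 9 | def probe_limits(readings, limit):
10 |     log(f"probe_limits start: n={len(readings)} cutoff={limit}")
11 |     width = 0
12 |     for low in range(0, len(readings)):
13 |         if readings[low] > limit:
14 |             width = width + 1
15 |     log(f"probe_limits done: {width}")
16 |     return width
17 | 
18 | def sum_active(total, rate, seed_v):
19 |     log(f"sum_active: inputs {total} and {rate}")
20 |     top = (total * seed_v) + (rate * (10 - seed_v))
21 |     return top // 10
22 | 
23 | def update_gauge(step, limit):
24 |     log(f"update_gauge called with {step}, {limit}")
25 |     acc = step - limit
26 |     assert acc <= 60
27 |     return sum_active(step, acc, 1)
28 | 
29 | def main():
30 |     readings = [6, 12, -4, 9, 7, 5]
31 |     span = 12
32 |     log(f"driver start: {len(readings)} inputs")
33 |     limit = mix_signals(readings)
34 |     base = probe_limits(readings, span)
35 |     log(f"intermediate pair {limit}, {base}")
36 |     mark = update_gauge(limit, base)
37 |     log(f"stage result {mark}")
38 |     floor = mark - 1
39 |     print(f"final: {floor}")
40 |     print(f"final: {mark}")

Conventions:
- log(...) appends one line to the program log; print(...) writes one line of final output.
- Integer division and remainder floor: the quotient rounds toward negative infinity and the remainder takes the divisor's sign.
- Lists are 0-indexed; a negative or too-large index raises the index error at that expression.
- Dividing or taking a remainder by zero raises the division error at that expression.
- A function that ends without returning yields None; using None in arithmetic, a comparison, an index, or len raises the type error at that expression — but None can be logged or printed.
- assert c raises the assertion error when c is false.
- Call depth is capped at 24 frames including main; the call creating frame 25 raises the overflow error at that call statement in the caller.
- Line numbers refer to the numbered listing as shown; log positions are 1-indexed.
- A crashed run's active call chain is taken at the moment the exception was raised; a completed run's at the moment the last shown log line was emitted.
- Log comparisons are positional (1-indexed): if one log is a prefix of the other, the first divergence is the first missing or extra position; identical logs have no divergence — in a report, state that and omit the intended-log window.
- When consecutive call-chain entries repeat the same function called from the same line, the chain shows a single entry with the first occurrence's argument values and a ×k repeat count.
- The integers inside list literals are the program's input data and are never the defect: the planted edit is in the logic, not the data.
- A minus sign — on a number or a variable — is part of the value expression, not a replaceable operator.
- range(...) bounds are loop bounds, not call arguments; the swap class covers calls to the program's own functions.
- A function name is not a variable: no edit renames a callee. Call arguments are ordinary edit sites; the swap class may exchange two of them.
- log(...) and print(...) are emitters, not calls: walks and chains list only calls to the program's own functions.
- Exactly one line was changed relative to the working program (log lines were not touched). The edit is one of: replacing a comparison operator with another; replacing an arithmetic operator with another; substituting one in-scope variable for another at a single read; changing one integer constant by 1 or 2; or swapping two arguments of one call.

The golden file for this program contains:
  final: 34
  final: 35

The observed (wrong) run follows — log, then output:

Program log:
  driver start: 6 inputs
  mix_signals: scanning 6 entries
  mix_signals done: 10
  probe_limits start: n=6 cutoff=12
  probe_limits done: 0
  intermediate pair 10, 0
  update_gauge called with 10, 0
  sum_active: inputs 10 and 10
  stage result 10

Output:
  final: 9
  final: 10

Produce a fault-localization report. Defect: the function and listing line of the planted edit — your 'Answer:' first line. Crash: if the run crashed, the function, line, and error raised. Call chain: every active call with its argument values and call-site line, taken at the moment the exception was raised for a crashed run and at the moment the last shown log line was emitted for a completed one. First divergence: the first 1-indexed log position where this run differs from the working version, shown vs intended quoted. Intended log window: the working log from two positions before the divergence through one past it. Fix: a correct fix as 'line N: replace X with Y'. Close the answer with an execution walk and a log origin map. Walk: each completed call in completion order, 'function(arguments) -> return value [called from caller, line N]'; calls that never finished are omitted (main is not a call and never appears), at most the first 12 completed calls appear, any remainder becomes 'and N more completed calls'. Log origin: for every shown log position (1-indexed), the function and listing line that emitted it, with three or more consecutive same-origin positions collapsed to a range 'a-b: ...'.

Answer: the defect is in mix_signals at line 5.
Key fact: The earliest visible damage is log position 3 — 'mix_signals done: 10' rather than the intended 'mix_signals done: 35'.
Call chain: main.
First divergence: at position 3 the run shows 'mix_signals done: 10' where the working version logs 'mix_signals done: 35'.
Intended log window:
  1: driver start: 6 inputs
  2: mix_signals: scanning 6 entries
  3: mix_signals done: 35
  4: probe_limits start: n=6 cutoff=12
Execution walk:
  mix_signals([6, 12, -4, 9, 7, 5]) -> 10  [called from main, line 33]
  probe_limits([6, 12, -4, 9, 7, 5], 12) -> 0  [called from main, line 34]
  sum_active(10, 10, 1) -> 10  [called from update_gauge, line 27]
  update_gauge(10, 0) -> 10  [called from main, line 36]
Log origin:
  1 — main, line 32
  2 — mix_signals, line 2
  3 — mix_signals, line 6
  4 — probe_limits, line 10
  5 — probe_limits, line 15
  6 — main, line 35
  7 — update_gauge, line 24
  8 — sum_active, line 19
  9 — main, line 37
A correct fix: line 5: replace `acc + data[acc]` with `low + data[acc]`.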